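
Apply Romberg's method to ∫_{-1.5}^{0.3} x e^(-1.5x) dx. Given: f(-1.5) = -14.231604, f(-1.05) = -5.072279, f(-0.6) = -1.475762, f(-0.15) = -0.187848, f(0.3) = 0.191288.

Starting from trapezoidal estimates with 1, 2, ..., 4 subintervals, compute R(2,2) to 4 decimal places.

R(0,0) (trapezoid, 1 panel, h=1.8000): -12.636284
R(1,0) (trapezoid, 2 panels, h=0.9000): -7.646328
R(2,0) (trapezoid, 4 panels, h=0.4500): -6.190221
R(1,1) = -7.646328 + (-7.646328 − (-12.636284))/3 = -5.983009
R(2,1) = -6.190221 + (-6.190221 − (-7.646328))/3 = -5.704852
R(2,2) = -5.704852 + (-5.704852 − (-5.983009))/15 = -5.686308

-5.6863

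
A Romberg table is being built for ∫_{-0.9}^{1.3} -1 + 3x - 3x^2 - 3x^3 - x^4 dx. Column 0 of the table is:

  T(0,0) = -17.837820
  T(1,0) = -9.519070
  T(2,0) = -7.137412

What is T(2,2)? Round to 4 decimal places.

T(1,1) = (4·(-9.519070) − (-17.837820)) / 3 = -6.746153
T(2,1) = (4·(-7.137412) − (-9.519070)) / 3 = -6.343526
T(2,2) = -6.343526 + (-6.343526 − (-6.746153))/15 = -6.316684

-6.3167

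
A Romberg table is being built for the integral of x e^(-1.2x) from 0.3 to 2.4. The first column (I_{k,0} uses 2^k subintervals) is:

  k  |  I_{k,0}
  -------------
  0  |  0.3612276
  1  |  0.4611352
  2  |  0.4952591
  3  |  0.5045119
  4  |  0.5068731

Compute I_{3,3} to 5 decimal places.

Richardson extrapolation on the trapezoidal column (denominator 4−1=3):
I_{1,1} = 0.4611352 + (0.4611352 − 0.3612276)/3 = 0.4944377
I_{2,1} = 0.4952591 + (0.4952591 − 0.4611352)/3 = 0.5066337
I_{3,1} = (4·0.5045119 − 0.4952591) / 3 = 0.5075962
I_{2,2} = (16·0.5066337 − 0.4944377) / 15 = 0.5074468
I_{3,2} = 0.5075962 + (0.5075962 − 0.5066337)/15 = 0.5076604
I_{3,3} = 0.5076604 + (0.5076604 − 0.5074468)/63 = 0.5076638
(Column j=1 coincides with Simpson's rule on the same nodes.)

0.50766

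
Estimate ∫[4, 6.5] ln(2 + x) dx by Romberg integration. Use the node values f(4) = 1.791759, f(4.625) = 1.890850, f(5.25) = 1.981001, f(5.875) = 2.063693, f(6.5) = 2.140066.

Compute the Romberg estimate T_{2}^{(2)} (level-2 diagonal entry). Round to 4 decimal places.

T_{0}^{(0)} (trapezoid, 1 panel, h=2.5000): 4.914781
T_{1}^{(0)} (trapezoid, 2 panels, h=1.2500): 4.933642
T_{2}^{(0)} (trapezoid, 4 panels, h=0.6250): 4.938410
T_{1}^{(1)} = 4.933642 + (4.933642 − 4.914781)/3 = 4.939929
T_{2}^{(1)} = 4.938410 + (4.938410 − 4.933642)/3 = 4.939999
T_{2}^{(2)} = 4.939999 + (4.939999 − 4.939929)/15 = 4.940004

4.9400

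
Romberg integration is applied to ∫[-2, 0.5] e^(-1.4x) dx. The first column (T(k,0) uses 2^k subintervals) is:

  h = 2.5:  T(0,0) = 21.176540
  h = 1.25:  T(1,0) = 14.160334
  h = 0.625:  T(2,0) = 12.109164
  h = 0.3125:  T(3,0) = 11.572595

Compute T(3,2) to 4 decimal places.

11.3916

Richardson extrapolation on the trapezoidal column (denominator 4−1=3):
T(2,1) = (4·12.109164 − 14.160334) / 3 = 11.425441
T(3,1) = (4·11.572595 − 12.109164) / 3 = 11.393739
T(3,2) = (16·11.393739 − 11.425441) / 15 = 11.391626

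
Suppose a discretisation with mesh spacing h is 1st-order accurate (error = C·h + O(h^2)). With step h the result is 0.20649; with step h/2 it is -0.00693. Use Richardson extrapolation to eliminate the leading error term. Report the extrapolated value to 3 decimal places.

-0.220

Extrapolated value = (2·A(h/2) − A(h)) / (2 − 1)
= (2·(-0.00693) − 0.20649) / 1
= -0.22035 / 1 = -0.22035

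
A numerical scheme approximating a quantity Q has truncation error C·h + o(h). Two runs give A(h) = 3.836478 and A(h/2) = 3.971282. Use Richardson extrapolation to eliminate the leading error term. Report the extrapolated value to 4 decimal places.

4.1061

The leading error scales as h; refining by a factor of 2 reduces it by 2^1 = 2.
Extrapolated value = (2·A(h/2) − A(h)) / (2 − 1)
= (2·3.971282 − 3.836478) / 1
= 4.106086 / 1 = 4.106086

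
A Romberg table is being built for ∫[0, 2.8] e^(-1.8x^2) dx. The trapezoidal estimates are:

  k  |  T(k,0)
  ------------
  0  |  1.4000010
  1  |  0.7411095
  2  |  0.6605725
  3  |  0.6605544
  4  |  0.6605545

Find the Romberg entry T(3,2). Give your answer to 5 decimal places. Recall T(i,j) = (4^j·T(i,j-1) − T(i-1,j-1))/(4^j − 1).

T(2,1) = 0.6605725 + (0.6605725 − 0.7411095)/3 = 0.6337268
T(3,1) = (4·0.6605544 − 0.6605725) / 3 = 0.6605484
T(3,2) = 0.6605484 + (0.6605484 − 0.6337268)/15 = 0.6623365

0.66234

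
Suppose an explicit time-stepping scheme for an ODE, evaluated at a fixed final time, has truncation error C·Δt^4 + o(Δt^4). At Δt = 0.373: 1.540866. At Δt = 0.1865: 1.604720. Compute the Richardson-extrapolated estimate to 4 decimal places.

1.6090

The leading error scales as Δt^4; refining by a factor of 2 reduces it by 2^4 = 16.
Extrapolated value = (16·A(Δt/2) − A(Δt)) / (16 − 1)
= (16·1.604720 − 1.540866) / 15
= 24.134654 / 15 = 1.608977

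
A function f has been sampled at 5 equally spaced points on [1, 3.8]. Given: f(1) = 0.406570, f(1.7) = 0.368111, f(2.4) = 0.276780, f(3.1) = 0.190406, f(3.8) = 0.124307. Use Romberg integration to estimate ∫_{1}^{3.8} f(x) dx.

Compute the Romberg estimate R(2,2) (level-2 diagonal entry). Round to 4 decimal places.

R(0,0) (trapezoid, 1 panel, h=2.8000): 0.743228
R(1,0) (trapezoid, 2 panels, h=1.4000): 0.759106
R(2,0) (trapezoid, 4 panels, h=0.7000): 0.770515
R(1,1) = 0.759106 + (0.759106 − 0.743228)/3 = 0.764399
R(2,1) = 0.770515 + (0.770515 − 0.759106)/3 = 0.774318
R(2,2) = 0.774318 + (0.774318 − 0.764399)/15 = 0.774979

0.7750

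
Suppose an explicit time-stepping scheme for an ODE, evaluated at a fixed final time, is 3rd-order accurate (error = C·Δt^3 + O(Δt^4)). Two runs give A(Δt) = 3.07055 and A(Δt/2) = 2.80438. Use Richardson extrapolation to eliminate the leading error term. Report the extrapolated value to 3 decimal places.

Extrapolated value = (8·A(Δt/2) − A(Δt)) / (8 − 1)
= (8·2.80438 − 3.07055) / 7
= 19.36449 / 7 = 2.76636

2.766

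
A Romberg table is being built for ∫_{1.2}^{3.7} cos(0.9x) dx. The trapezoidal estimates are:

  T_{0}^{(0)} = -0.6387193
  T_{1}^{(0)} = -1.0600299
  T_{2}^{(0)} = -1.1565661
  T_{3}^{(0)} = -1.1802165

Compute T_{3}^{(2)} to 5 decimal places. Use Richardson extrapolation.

Richardson extrapolation on the trapezoidal column (denominator 4−1=3):
T_{2}^{(1)} = -1.1565661 + (-1.1565661 − (-1.0600299))/3 = -1.1887448
T_{3}^{(1)} = -1.1802165 + (-1.1802165 − (-1.1565661))/3 = -1.1881000
T_{3}^{(2)} = -1.1881000 + (-1.1881000 − (-1.1887448))/15 = -1.1880570
(Column j=1 coincides with Simpson's rule on the same nodes.)

-1.18806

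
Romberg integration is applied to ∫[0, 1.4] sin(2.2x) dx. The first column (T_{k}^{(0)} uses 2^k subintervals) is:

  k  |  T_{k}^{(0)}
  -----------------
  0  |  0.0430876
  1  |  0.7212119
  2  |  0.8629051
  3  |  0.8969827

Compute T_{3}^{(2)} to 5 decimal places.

0.90822

T_{2}^{(1)} = 0.8629051 + (0.8629051 − 0.7212119)/3 = 0.9101362
T_{3}^{(1)} = (4·0.8969827 − 0.8629051) / 3 = 0.9083419
T_{3}^{(2)} = 0.9083419 + (0.9083419 − 0.9101362)/15 = 0.9082223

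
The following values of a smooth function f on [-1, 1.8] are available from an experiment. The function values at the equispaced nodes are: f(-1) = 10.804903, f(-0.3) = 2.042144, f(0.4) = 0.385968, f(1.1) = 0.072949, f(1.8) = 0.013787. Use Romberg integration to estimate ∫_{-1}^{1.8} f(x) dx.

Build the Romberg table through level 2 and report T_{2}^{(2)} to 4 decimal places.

4.6059

T_{0}^{(0)} (trapezoid, 1 panel, h=2.8000): 15.146166
T_{1}^{(0)} (trapezoid, 2 panels, h=1.4000): 8.113438
T_{2}^{(0)} (trapezoid, 4 panels, h=0.7000): 5.537284
T_{1}^{(1)} = 8.113438 + (8.113438 − 15.146166)/3 = 5.769195
T_{2}^{(1)} = 5.537284 + (5.537284 − 8.113438)/3 = 4.678566
T_{2}^{(2)} = 4.678566 + (4.678566 − 5.769195)/15 = 4.605857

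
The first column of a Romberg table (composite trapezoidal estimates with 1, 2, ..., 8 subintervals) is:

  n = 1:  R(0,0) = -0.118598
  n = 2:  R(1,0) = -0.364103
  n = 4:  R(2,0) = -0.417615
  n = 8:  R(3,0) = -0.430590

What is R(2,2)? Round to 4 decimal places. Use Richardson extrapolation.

R(1,1) = (4·(-0.364103) − (-0.118598)) / 3 = -0.445938
R(2,1) = (4·(-0.417615) − (-0.364103)) / 3 = -0.435452
R(2,2) = -0.435452 + (-0.435452 − (-0.445938))/15 = -0.434753

-0.4348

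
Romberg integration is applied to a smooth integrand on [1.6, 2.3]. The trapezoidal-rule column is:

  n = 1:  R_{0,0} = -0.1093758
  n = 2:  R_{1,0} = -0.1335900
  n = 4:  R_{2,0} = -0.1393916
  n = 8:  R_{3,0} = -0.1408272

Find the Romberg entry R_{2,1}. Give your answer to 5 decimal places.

-0.14133

Richardson extrapolation on the trapezoidal column (denominator 4−1=3):
R_{2,1} = -0.1393916 + (-0.1393916 − (-0.1335900))/3 = -0.1413255
(Column j=1 coincides with Simpson's rule on the same nodes.)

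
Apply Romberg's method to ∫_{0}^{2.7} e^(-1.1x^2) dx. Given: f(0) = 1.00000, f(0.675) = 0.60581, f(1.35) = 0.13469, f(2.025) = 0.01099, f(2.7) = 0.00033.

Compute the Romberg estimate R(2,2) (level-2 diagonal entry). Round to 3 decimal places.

0.851

R(0,0) (trapezoid, 1 panel, h=2.7000): 1.35045
R(1,0) (trapezoid, 2 panels, h=1.3500): 0.85705
R(2,0) (trapezoid, 4 panels, h=0.6750): 0.84487
R(1,1) = 0.85705 + (0.85705 − 1.35045)/3 = 0.69258
R(2,1) = 0.84487 + (0.84487 − 0.85705)/3 = 0.84081
R(2,2) = 0.84081 + (0.84081 − 0.69258)/15 = 0.85069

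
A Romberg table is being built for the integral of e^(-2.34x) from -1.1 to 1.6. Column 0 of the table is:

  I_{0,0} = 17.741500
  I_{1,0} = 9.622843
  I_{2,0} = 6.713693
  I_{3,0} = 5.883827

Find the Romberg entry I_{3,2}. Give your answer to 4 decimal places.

5.5981

I_{2,1} = (4·6.713693 − 9.622843) / 3 = 5.743976
I_{3,1} = (4·5.883827 − 6.713693) / 3 = 5.607205
I_{3,2} = (16·5.607205 − 5.743976) / 15 = 5.598087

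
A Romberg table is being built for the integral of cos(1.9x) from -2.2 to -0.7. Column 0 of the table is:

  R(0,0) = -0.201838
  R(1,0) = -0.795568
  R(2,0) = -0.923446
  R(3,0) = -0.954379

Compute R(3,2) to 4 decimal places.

Richardson extrapolation on the trapezoidal column (denominator 4−1=3):
R(2,1) = -0.923446 + (-0.923446 − (-0.795568))/3 = -0.966072
R(3,1) = -0.954379 + (-0.954379 − (-0.923446))/3 = -0.964690
R(3,2) = -0.964690 + (-0.964690 − (-0.966072))/15 = -0.964598

-0.9646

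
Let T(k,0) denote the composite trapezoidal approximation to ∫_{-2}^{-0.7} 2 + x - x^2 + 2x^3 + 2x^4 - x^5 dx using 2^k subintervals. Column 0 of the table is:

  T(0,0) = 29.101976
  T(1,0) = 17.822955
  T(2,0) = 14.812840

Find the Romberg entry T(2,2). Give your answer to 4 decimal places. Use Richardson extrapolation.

T(1,1) = (4·17.822955 − 29.101976) / 3 = 14.063281
T(2,1) = 14.812840 + (14.812840 − 17.822955)/3 = 13.809468
T(2,2) = 13.809468 + (13.809468 − 14.063281)/15 = 13.792547

13.7925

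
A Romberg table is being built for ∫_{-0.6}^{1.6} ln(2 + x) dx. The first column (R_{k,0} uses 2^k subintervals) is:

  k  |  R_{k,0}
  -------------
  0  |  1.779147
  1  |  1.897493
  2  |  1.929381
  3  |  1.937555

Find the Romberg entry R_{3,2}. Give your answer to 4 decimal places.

1.9403

Richardson extrapolation on the trapezoidal column (denominator 4−1=3):
R_{2,1} = (4·1.929381 − 1.897493) / 3 = 1.940010
R_{3,1} = (4·1.937555 − 1.929381) / 3 = 1.940280
R_{3,2} = (16·1.940280 − 1.940010) / 15 = 1.940298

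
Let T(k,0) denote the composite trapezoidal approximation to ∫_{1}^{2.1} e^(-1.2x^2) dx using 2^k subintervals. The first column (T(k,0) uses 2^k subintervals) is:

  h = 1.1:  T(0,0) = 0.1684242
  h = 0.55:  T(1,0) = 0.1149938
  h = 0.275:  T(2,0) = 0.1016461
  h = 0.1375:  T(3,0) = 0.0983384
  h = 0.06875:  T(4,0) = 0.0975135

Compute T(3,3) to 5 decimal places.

T(1,1) = 0.1149938 + (0.1149938 − 0.1684242)/3 = 0.0971837
T(2,1) = 0.1016461 + (0.1016461 − 0.1149938)/3 = 0.0971969
T(3,1) = (4·0.0983384 − 0.1016461) / 3 = 0.0972358
T(2,2) = 0.0971969 + (0.0971969 − 0.0971837)/15 = 0.0971978
T(3,2) = 0.0972358 + (0.0972358 − 0.0971969)/15 = 0.0972384
T(3,3) = (64·0.0972384 − 0.0971978) / 63 = 0.0972390
(Column j=1 coincides with Simpson's rule on the same nodes.)

0.09724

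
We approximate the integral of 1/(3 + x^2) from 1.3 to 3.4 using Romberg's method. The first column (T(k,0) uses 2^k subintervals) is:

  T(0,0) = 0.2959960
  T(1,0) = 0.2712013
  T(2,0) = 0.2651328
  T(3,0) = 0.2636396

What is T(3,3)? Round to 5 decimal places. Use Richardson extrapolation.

Richardson extrapolation on the trapezoidal column (denominator 4−1=3):
T(1,1) = 0.2712013 + (0.2712013 − 0.2959960)/3 = 0.2629364
T(2,1) = (4·0.2651328 − 0.2712013) / 3 = 0.2631100
T(3,1) = 0.2636396 + (0.2636396 − 0.2651328)/3 = 0.2631419
T(2,2) = 0.2631100 + (0.2631100 − 0.2629364)/15 = 0.2631216
T(3,2) = 0.2631419 + (0.2631419 − 0.2631100)/15 = 0.2631440
T(3,3) = 0.2631440 + (0.2631440 − 0.2631216)/63 = 0.2631444

0.26314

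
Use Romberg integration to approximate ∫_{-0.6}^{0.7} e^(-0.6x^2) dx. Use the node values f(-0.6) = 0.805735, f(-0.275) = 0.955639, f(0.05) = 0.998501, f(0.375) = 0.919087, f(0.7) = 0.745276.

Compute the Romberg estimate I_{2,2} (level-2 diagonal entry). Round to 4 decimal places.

I_{0,0} (trapezoid, 1 panel, h=1.3000): 1.008157
I_{1,0} (trapezoid, 2 panels, h=0.6500): 1.153104
I_{2,0} (trapezoid, 4 panels, h=0.3250): 1.185838
I_{1,1} = 1.153104 + (1.153104 − 1.008157)/3 = 1.201420
I_{2,1} = 1.185838 + (1.185838 − 1.153104)/3 = 1.196749
I_{2,2} = 1.196749 + (1.196749 − 1.201420)/15 = 1.196438

1.1964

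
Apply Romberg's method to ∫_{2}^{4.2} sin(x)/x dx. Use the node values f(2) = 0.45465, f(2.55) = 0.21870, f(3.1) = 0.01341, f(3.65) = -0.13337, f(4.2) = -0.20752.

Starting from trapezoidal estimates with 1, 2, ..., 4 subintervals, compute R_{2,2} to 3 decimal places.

R_{0,0} (trapezoid, 1 panel, h=2.2000): 0.27184
R_{1,0} (trapezoid, 2 panels, h=1.1000): 0.15067
R_{2,0} (trapezoid, 4 panels, h=0.5500): 0.12227
R_{1,1} = 0.15067 + (0.15067 − 0.27184)/3 = 0.11028
R_{2,1} = 0.12227 + (0.12227 − 0.15067)/3 = 0.11280
R_{2,2} = 0.11280 + (0.11280 − 0.11028)/15 = 0.11297

0.113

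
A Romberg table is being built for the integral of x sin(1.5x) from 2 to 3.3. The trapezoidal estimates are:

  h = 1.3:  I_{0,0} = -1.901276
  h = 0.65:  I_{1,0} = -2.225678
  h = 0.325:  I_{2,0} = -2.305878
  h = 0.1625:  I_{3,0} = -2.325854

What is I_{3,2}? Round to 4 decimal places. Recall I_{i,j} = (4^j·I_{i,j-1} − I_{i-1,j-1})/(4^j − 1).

-2.3325

I_{2,1} = -2.305878 + (-2.305878 − (-2.225678))/3 = -2.332611
I_{3,1} = -2.325854 + (-2.325854 − (-2.305878))/3 = -2.332513
I_{3,2} = -2.332513 + (-2.332513 − (-2.332611))/15 = -2.332506
(Column j=1 coincides with Simpson's rule on the same nodes.)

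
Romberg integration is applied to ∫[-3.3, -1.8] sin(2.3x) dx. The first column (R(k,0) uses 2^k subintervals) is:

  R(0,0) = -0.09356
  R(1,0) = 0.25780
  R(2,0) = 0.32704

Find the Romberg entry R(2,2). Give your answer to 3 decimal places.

R(1,1) = (4·0.25780 − (-0.09356)) / 3 = 0.37492
R(2,1) = (4·0.32704 − 0.25780) / 3 = 0.35012
R(2,2) = (16·0.35012 − 0.37492) / 15 = 0.34847
(Column j=1 coincides with Simpson's rule on the same nodes.)

0.348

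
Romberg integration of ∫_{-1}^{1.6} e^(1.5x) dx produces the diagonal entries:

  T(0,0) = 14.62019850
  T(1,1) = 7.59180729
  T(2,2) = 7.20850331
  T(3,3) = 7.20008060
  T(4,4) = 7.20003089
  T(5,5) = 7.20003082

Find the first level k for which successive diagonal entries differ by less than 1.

|T(1,1) − T(0,0)| = 7.02839121 ≥ 1
|T(2,2) − T(1,1)| = 0.38330398 < 1

k = 2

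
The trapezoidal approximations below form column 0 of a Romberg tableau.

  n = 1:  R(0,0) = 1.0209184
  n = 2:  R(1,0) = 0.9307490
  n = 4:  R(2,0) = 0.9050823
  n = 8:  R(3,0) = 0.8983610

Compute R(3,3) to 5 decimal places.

0.89609

R(1,1) = 0.9307490 + (0.9307490 − 1.0209184)/3 = 0.9006925
R(2,1) = 0.9050823 + (0.9050823 − 0.9307490)/3 = 0.8965267
R(3,1) = (4·0.8983610 − 0.9050823) / 3 = 0.8961206
R(2,2) = 0.8965267 + (0.8965267 − 0.9006925)/15 = 0.8962490
R(3,2) = (16·0.8961206 − 0.8965267) / 15 = 0.8960935
R(3,3) = 0.8960935 + (0.8960935 − 0.8962490)/63 = 0.8960910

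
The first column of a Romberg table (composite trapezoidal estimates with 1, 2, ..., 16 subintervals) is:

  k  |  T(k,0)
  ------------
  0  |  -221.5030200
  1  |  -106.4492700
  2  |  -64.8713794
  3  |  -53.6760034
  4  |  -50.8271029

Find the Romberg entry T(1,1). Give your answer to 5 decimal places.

T(1,1) = -106.4492700 + (-106.4492700 − (-221.5030200))/3 = -68.0980200

-68.09802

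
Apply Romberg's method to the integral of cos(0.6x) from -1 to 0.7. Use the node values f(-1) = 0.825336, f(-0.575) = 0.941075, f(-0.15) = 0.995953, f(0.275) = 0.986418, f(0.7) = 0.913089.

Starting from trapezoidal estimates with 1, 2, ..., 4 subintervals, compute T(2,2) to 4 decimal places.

T(0,0) (trapezoid, 1 panel, h=1.7000): 1.477661
T(1,0) (trapezoid, 2 panels, h=0.8500): 1.585391
T(2,0) (trapezoid, 4 panels, h=0.4250): 1.611880
T(1,1) = 1.585391 + (1.585391 − 1.477661)/3 = 1.621301
T(2,1) = 1.611880 + (1.611880 − 1.585391)/3 = 1.620710
T(2,2) = 1.620710 + (1.620710 − 1.621301)/15 = 1.620671

1.6207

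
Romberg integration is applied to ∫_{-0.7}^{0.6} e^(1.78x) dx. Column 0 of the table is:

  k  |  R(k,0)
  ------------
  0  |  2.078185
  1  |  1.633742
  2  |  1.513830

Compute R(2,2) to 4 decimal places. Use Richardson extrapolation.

1.4731

Richardson extrapolation on the trapezoidal column (denominator 4−1=3):
R(1,1) = 1.633742 + (1.633742 − 2.078185)/3 = 1.485594
R(2,1) = 1.513830 + (1.513830 − 1.633742)/3 = 1.473859
R(2,2) = (16·1.473859 − 1.485594) / 15 = 1.473077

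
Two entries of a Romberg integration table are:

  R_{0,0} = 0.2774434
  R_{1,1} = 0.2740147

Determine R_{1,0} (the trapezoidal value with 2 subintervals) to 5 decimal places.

From R_{1,1} = (4·R_{1,0} − R_{0,0})/3, solve for R_{1,0}:
4·R_{1,0} = 3·0.2740147 + 0.2774434 = 1.0994875
R_{1,0} = 0.2748719

0.27487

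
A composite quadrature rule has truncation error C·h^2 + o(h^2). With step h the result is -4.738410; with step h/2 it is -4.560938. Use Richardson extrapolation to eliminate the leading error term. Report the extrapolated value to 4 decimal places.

-4.5018

The leading error scales as h^2; refining by a factor of 2 reduces it by 2^2 = 4.
Extrapolated value = (4·A(h/2) − A(h)) / (4 − 1)
= (4·(-4.560938) − (-4.738410)) / 3
= -13.505342 / 3 = -4.501781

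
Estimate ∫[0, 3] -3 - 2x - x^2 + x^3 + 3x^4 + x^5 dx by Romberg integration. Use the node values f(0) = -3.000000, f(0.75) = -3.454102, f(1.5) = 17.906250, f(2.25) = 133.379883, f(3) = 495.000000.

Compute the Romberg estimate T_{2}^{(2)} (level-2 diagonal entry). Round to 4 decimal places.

260.5500

T_{0}^{(0)} (trapezoid, 1 panel, h=3.0000): 738.000000
T_{1}^{(0)} (trapezoid, 2 panels, h=1.5000): 395.859375
T_{2}^{(0)} (trapezoid, 4 panels, h=0.7500): 295.374023
T_{1}^{(1)} = 395.859375 + (395.859375 − 738.000000)/3 = 281.812500
T_{2}^{(1)} = 295.374023 + (295.374023 − 395.859375)/3 = 261.878906
T_{2}^{(2)} = 261.878906 + (261.878906 − 281.812500)/15 = 260.550000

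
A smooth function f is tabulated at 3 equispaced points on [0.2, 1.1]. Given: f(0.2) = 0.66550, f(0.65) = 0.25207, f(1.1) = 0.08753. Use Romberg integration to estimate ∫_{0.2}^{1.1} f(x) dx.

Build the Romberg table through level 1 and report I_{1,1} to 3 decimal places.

0.264

I_{0,0} (trapezoid, 1 panel, h=0.9000): 0.33886
I_{1,0} (trapezoid, 2 panels, h=0.4500): 0.28286
I_{1,1} = 0.28286 + (0.28286 − 0.33886)/3 = 0.26419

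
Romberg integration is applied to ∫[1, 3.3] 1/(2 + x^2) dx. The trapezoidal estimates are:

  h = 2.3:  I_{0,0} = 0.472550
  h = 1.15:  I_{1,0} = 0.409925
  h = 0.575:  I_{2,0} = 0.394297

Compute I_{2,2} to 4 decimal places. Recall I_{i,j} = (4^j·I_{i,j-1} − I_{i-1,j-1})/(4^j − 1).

I_{1,1} = (4·0.409925 − 0.472550) / 3 = 0.389050
I_{2,1} = 0.394297 + (0.394297 − 0.409925)/3 = 0.389088
I_{2,2} = (16·0.389088 − 0.389050) / 15 = 0.389091

0.3891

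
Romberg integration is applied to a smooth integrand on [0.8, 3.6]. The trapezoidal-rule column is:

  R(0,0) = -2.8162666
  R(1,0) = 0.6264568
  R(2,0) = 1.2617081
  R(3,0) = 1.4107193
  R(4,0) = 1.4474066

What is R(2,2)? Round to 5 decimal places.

R(1,1) = (4·0.6264568 − (-2.8162666)) / 3 = 1.7740313
R(2,1) = 1.2617081 + (1.2617081 − 0.6264568)/3 = 1.4734585
R(2,2) = (16·1.4734585 − 1.7740313) / 15 = 1.4534203

1.45342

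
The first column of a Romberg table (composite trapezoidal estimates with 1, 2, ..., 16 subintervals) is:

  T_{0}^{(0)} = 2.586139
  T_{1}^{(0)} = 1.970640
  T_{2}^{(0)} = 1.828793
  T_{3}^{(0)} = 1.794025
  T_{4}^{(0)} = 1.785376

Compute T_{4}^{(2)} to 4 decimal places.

1.7825

Richardson extrapolation on the trapezoidal column (denominator 4−1=3):
T_{3}^{(1)} = 1.794025 + (1.794025 − 1.828793)/3 = 1.782436
T_{4}^{(1)} = 1.785376 + (1.785376 − 1.794025)/3 = 1.782493
T_{4}^{(2)} = (16·1.782493 − 1.782436) / 15 = 1.782497
(Column j=1 coincides with Simpson's rule on the same nodes.)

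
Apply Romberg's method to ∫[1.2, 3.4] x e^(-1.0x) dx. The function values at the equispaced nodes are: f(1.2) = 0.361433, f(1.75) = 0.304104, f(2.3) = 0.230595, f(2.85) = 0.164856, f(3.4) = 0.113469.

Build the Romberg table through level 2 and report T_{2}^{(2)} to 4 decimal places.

T_{0}^{(0)} (trapezoid, 1 panel, h=2.2000): 0.522392
T_{1}^{(0)} (trapezoid, 2 panels, h=1.1000): 0.514851
T_{2}^{(0)} (trapezoid, 4 panels, h=0.5500): 0.515353
T_{1}^{(1)} = 0.514851 + (0.514851 − 0.522392)/3 = 0.512337
T_{2}^{(1)} = 0.515353 + (0.515353 − 0.514851)/3 = 0.515520
T_{2}^{(2)} = 0.515520 + (0.515520 − 0.512337)/15 = 0.515732

0.5157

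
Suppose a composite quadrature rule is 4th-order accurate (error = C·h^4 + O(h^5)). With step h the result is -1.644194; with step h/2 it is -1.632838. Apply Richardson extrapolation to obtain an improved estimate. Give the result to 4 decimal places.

-1.6321

The leading error scales as h^4; refining by a factor of 2 reduces it by 2^4 = 16.
Extrapolated value = (16·A(h/2) − A(h)) / (16 − 1)
= (16·(-1.632838) − (-1.644194)) / 15
= -24.481214 / 15 = -1.632081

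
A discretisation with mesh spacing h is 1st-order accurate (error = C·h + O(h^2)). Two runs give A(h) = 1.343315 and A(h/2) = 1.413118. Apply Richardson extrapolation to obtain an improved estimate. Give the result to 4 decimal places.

1.4829

Extrapolated value = (2·A(h/2) − A(h)) / (2 − 1)
= (2·1.413118 − 1.343315) / 1
= 1.482921 / 1 = 1.482921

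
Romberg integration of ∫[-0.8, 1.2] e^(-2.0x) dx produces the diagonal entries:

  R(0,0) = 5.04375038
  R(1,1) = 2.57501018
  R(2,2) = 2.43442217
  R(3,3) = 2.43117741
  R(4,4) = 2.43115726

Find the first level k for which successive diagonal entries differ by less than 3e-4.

k = 4

|R(1,1) − R(0,0)| = 2.46874020 ≥ 3e-4
|R(2,2) − R(1,1)| = 0.14058801 ≥ 3e-4
|R(3,3) − R(2,2)| = 0.00324476 ≥ 3e-4
|R(4,4) − R(3,3)| = 0.00002015 < 3e-4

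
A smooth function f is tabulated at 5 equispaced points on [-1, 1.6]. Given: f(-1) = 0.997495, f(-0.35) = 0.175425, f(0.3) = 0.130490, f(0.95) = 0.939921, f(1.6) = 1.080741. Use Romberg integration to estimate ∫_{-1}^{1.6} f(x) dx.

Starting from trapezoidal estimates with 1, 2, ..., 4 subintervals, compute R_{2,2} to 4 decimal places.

1.4966

R_{0,0} (trapezoid, 1 panel, h=2.6000): 2.701707
R_{1,0} (trapezoid, 2 panels, h=1.3000): 1.520490
R_{2,0} (trapezoid, 4 panels, h=0.6500): 1.485220
R_{1,1} = 1.520490 + (1.520490 − 2.701707)/3 = 1.126751
R_{2,1} = 1.485220 + (1.485220 − 1.520490)/3 = 1.473463
R_{2,2} = 1.473463 + (1.473463 − 1.126751)/15 = 1.496577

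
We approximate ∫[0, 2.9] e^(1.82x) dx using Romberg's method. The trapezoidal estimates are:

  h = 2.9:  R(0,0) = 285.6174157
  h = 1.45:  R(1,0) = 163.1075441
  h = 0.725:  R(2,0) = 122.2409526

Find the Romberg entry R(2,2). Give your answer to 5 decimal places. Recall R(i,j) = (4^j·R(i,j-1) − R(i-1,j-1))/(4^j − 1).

Richardson extrapolation on the trapezoidal column (denominator 4−1=3):
R(1,1) = (4·163.1075441 − 285.6174157) / 3 = 122.2709202
R(2,1) = (4·122.2409526 − 163.1075441) / 3 = 108.6187554
R(2,2) = (16·108.6187554 − 122.2709202) / 15 = 107.7086111

107.70861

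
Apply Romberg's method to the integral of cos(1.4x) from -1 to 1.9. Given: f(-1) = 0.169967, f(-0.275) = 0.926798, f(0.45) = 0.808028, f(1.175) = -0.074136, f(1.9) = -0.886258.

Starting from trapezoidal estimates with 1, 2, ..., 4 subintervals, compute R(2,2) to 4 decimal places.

R(0,0) (trapezoid, 1 panel, h=2.9000): -1.038622
R(1,0) (trapezoid, 2 panels, h=1.4500): 0.652330
R(2,0) (trapezoid, 4 panels, h=0.7250): 0.944345
R(1,1) = 0.652330 + (0.652330 − (-1.038622))/3 = 1.215981
R(2,1) = 0.944345 + (0.944345 − 0.652330)/3 = 1.041683
R(2,2) = 1.041683 + (1.041683 − 1.215981)/15 = 1.030063

1.0301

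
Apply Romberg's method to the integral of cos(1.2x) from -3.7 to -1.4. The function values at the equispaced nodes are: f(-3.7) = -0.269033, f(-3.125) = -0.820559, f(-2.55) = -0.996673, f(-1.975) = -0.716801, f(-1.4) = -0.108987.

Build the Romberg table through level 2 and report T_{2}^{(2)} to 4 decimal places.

T_{0}^{(0)} (trapezoid, 1 panel, h=2.3000): -0.434723
T_{1}^{(0)} (trapezoid, 2 panels, h=1.1500): -1.363535
T_{2}^{(0)} (trapezoid, 4 panels, h=0.5750): -1.565750
T_{1}^{(1)} = -1.363535 + (-1.363535 − (-0.434723))/3 = -1.673139
T_{2}^{(1)} = -1.565750 + (-1.565750 − (-1.363535))/3 = -1.633155
T_{2}^{(2)} = -1.633155 + (-1.633155 − (-1.673139))/15 = -1.630489

-1.6305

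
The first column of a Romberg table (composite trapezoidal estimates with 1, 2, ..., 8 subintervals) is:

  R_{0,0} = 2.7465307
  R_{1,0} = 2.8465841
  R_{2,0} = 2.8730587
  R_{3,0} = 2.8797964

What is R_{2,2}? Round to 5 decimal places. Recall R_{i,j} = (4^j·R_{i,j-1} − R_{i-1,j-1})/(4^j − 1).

2.88201

Richardson extrapolation on the trapezoidal column (denominator 4−1=3):
R_{1,1} = (4·2.8465841 − 2.7465307) / 3 = 2.8799352
R_{2,1} = 2.8730587 + (2.8730587 − 2.8465841)/3 = 2.8818836
R_{2,2} = 2.8818836 + (2.8818836 − 2.8799352)/15 = 2.8820135
(Column j=1 coincides with Simpson's rule on the same nodes.)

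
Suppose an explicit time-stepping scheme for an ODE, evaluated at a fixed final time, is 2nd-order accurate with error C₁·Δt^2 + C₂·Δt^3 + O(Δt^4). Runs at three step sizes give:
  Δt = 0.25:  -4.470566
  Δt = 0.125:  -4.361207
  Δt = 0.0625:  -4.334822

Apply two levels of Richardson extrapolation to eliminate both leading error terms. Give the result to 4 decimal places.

-4.3262

First eliminate the Δt^2 term (factor 2^2 = 4):
  B₁ = (4·(-4.361207) − (-4.470566))/3 = -4.324754
  B₂ = (4·(-4.334822) − (-4.361207))/3 = -4.326027
Then eliminate the Δt^3 term (factor 2^3 = 8):
  (8·(-4.326027) − (-4.324754))/7 = -4.326209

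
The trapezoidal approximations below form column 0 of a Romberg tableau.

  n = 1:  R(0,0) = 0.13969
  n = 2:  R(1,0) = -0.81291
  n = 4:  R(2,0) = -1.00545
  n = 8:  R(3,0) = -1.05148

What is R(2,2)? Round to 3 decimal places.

-1.066

R(1,1) = -0.81291 + (-0.81291 − 0.13969)/3 = -1.13044
R(2,1) = (4·(-1.00545) − (-0.81291)) / 3 = -1.06963
R(2,2) = -1.06963 + (-1.06963 − (-1.13044))/15 = -1.06558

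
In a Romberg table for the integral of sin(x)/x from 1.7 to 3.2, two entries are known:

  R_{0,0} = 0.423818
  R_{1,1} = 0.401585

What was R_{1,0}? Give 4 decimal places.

0.4071

From R_{1,1} = (4·R_{1,0} − R_{0,0})/3, solve for R_{1,0}:
4·R_{1,0} = 3·0.401585 + 0.423818 = 1.628573
R_{1,0} = 0.407143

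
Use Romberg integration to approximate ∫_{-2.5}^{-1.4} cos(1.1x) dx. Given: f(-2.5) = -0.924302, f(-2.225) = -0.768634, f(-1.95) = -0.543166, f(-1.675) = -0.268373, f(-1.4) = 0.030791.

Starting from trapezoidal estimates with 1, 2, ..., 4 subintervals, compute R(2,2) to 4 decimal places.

R(0,0) (trapezoid, 1 panel, h=1.1000): -0.491431
R(1,0) (trapezoid, 2 panels, h=0.5500): -0.544457
R(2,0) (trapezoid, 4 panels, h=0.2750): -0.557405
R(1,1) = -0.544457 + (-0.544457 − (-0.491431))/3 = -0.562132
R(2,1) = -0.557405 + (-0.557405 − (-0.544457))/3 = -0.561721
R(2,2) = -0.561721 + (-0.561721 − (-0.562132))/15 = -0.561694

-0.5617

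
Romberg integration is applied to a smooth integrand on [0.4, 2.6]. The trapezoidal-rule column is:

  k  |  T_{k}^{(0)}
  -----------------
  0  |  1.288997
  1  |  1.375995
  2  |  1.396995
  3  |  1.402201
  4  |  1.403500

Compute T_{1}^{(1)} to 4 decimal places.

1.4050

Richardson extrapolation on the trapezoidal column (denominator 4−1=3):
T_{1}^{(1)} = (4·1.375995 − 1.288997) / 3 = 1.404994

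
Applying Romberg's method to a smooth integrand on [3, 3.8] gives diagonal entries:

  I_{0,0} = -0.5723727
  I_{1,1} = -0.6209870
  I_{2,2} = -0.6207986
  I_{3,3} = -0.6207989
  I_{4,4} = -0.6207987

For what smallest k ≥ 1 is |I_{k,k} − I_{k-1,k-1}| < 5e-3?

k = 2

|I_{1,1} − I_{0,0}| = 0.0486143 ≥ 5e-3
|I_{2,2} − I_{1,1}| = 0.0001884 < 5e-3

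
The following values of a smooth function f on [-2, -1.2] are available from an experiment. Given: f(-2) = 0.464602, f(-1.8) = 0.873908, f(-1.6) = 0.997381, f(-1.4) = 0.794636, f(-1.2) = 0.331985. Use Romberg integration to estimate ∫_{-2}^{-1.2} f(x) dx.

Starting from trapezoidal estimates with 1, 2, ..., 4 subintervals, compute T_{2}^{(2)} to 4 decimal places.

0.6306

T_{0}^{(0)} (trapezoid, 1 panel, h=0.8000): 0.318635
T_{1}^{(0)} (trapezoid, 2 panels, h=0.4000): 0.558270
T_{2}^{(0)} (trapezoid, 4 panels, h=0.2000): 0.612844
T_{1}^{(1)} = 0.558270 + (0.558270 − 0.318635)/3 = 0.638148
T_{2}^{(1)} = 0.612844 + (0.612844 − 0.558270)/3 = 0.631035
T_{2}^{(2)} = 0.631035 + (0.631035 − 0.638148)/15 = 0.630561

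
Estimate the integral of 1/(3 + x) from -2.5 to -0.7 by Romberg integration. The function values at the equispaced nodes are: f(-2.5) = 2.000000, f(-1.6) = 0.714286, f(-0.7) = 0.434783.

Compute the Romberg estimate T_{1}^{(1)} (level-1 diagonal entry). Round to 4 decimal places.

T_{0}^{(0)} (trapezoid, 1 panel, h=1.8000): 2.191305
T_{1}^{(0)} (trapezoid, 2 panels, h=0.9000): 1.738510
T_{1}^{(1)} = 1.738510 + (1.738510 − 2.191305)/3 = 1.587578

1.5876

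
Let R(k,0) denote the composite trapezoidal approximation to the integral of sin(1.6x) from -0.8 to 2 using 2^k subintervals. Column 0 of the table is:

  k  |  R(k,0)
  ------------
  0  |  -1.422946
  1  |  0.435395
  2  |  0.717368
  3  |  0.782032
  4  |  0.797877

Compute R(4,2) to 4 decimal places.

Richardson extrapolation on the trapezoidal column (denominator 4−1=3):
R(3,1) = 0.782032 + (0.782032 − 0.717368)/3 = 0.803587
R(4,1) = (4·0.797877 − 0.782032) / 3 = 0.803159
R(4,2) = (16·0.803159 − 0.803587) / 15 = 0.803130

0.8031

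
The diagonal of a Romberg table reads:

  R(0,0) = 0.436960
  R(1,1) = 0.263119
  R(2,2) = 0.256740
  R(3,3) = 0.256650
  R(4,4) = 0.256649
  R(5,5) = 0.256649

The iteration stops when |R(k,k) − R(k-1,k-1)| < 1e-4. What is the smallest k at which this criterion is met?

|R(1,1) − R(0,0)| = 0.173841 ≥ 1e-4
|R(2,2) − R(1,1)| = 0.006379 ≥ 1e-4
|R(3,3) − R(2,2)| = 0.000090 < 1e-4

k = 3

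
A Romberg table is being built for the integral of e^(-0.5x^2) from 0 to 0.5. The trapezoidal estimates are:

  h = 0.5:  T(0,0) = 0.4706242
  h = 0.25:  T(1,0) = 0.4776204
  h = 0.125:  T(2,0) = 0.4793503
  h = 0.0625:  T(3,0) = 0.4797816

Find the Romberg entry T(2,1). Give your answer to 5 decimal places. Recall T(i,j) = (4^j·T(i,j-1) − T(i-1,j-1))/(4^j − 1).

0.47993

Richardson extrapolation on the trapezoidal column (denominator 4−1=3):
T(2,1) = 0.4793503 + (0.4793503 − 0.4776204)/3 = 0.4799269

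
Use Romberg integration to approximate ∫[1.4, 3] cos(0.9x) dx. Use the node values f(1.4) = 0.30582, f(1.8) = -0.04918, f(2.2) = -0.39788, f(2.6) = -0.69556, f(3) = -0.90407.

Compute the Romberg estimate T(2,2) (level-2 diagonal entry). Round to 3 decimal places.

T(0,0) (trapezoid, 1 panel, h=1.6000): -0.47860
T(1,0) (trapezoid, 2 panels, h=0.8000): -0.55760
T(2,0) (trapezoid, 4 panels, h=0.4000): -0.57670
T(1,1) = -0.55760 + (-0.55760 − (-0.47860))/3 = -0.58393
T(2,1) = -0.57670 + (-0.57670 − (-0.55760))/3 = -0.58307
T(2,2) = -0.58307 + (-0.58307 − (-0.58393))/15 = -0.58301

-0.583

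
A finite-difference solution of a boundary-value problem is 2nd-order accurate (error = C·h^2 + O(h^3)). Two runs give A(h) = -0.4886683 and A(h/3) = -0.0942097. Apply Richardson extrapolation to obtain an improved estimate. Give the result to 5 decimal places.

Extrapolated value = (9·A(h/3) − A(h)) / (9 − 1)
= (9·(-0.0942097) − (-0.4886683)) / 8
= -0.3592190 / 8 = -0.0449024

-0.04490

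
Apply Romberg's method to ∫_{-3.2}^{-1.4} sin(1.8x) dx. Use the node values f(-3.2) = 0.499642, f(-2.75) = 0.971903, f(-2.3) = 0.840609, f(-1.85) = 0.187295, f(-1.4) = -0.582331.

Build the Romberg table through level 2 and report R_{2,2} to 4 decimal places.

0.9321

R_{0,0} (trapezoid, 1 panel, h=1.8000): -0.074420
R_{1,0} (trapezoid, 2 panels, h=0.9000): 0.719338
R_{2,0} (trapezoid, 4 panels, h=0.4500): 0.881308
R_{1,1} = 0.719338 + (0.719338 − (-0.074420))/3 = 0.983924
R_{2,1} = 0.881308 + (0.881308 − 0.719338)/3 = 0.935298
R_{2,2} = 0.935298 + (0.935298 − 0.983924)/15 = 0.932056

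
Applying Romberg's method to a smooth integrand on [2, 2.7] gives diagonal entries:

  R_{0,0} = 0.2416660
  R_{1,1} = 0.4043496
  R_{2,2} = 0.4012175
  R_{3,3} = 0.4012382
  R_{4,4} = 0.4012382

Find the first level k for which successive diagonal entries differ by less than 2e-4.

k = 3

|R_{1,1} − R_{0,0}| = 0.1626836 ≥ 2e-4
|R_{2,2} − R_{1,1}| = 0.0031321 ≥ 2e-4
|R_{3,3} − R_{2,2}| = 0.0000207 < 2e-4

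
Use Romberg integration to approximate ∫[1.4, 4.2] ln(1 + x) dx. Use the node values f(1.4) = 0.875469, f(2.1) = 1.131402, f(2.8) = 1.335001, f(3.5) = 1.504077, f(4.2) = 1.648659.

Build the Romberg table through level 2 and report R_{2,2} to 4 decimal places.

3.6719

R_{0,0} (trapezoid, 1 panel, h=2.8000): 3.533779
R_{1,0} (trapezoid, 2 panels, h=1.4000): 3.635891
R_{2,0} (trapezoid, 4 panels, h=0.7000): 3.662781
R_{1,1} = 3.635891 + (3.635891 − 3.533779)/3 = 3.669928
R_{2,1} = 3.662781 + (3.662781 − 3.635891)/3 = 3.671744
R_{2,2} = 3.671744 + (3.671744 − 3.669928)/15 = 3.671865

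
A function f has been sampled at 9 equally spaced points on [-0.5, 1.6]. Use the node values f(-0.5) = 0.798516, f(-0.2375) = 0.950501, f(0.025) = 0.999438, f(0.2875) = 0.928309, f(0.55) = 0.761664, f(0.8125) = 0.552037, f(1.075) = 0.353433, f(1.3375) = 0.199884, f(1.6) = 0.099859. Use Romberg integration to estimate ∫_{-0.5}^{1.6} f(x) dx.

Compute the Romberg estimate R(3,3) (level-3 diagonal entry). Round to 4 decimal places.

1.3693

R(0,0) (trapezoid, 1 panel, h=2.1000): 0.943294
R(1,0) (trapezoid, 2 panels, h=1.0500): 1.271394
R(2,0) (trapezoid, 4 panels, h=0.5250): 1.345954
R(3,0) (trapezoid, 8 panels, h=0.2625): 1.363544
R(1,1) = 1.271394 + (1.271394 − 0.943294)/3 = 1.380761
R(2,1) = 1.345954 + (1.345954 − 1.271394)/3 = 1.370807
R(3,1) = 1.363544 + (1.363544 − 1.345954)/3 = 1.369407
R(2,2) = 1.370807 + (1.370807 − 1.380761)/15 = 1.370143
R(3,2) = 1.369407 + (1.369407 − 1.370807)/15 = 1.369314
R(3,3) = 1.369314 + (1.369314 − 1.370143)/63 = 1.369301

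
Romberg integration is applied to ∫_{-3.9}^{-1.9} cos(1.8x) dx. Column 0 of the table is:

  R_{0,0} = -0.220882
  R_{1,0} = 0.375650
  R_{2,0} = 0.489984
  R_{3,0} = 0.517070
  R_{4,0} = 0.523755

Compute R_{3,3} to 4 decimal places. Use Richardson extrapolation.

Richardson extrapolation on the trapezoidal column (denominator 4−1=3):
R_{1,1} = 0.375650 + (0.375650 − (-0.220882))/3 = 0.574494
R_{2,1} = 0.489984 + (0.489984 − 0.375650)/3 = 0.528095
R_{3,1} = 0.517070 + (0.517070 − 0.489984)/3 = 0.526099
R_{2,2} = 0.528095 + (0.528095 − 0.574494)/15 = 0.525002
R_{3,2} = (16·0.526099 − 0.528095) / 15 = 0.525966
R_{3,3} = 0.525966 + (0.525966 − 0.525002)/63 = 0.525981
(Column j=1 coincides with Simpson's rule on the same nodes.)

0.5260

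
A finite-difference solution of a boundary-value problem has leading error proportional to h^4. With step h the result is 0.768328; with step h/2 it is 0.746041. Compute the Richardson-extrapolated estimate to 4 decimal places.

The leading error scales as h^4; refining by a factor of 2 reduces it by 2^4 = 16.
Extrapolated value = (16·A(h/2) − A(h)) / (16 − 1)
= (16·0.746041 − 0.768328) / 15
= 11.168328 / 15 = 0.744555

0.7446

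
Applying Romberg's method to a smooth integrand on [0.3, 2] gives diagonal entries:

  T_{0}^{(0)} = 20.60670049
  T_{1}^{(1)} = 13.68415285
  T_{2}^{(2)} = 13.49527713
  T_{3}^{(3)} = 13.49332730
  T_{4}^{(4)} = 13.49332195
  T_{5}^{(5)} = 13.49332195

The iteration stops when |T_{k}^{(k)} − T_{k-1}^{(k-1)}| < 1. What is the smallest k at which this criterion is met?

k = 2

|T_{1}^{(1)} − T_{0}^{(0)}| = 6.92254764 ≥ 1
|T_{2}^{(2)} − T_{1}^{(1)}| = 0.18887572 < 1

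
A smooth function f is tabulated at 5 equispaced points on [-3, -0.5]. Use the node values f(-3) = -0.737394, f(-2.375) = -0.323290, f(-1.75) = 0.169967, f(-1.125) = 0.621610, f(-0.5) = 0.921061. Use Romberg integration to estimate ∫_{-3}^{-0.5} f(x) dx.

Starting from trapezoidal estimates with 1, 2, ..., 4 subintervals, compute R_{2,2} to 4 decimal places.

R_{0,0} (trapezoid, 1 panel, h=2.5000): 0.229584
R_{1,0} (trapezoid, 2 panels, h=1.2500): 0.327251
R_{2,0} (trapezoid, 4 panels, h=0.6250): 0.350075
R_{1,1} = 0.327251 + (0.327251 − 0.229584)/3 = 0.359807
R_{2,1} = 0.350075 + (0.350075 − 0.327251)/3 = 0.357683
R_{2,2} = 0.357683 + (0.357683 − 0.359807)/15 = 0.357541

0.3575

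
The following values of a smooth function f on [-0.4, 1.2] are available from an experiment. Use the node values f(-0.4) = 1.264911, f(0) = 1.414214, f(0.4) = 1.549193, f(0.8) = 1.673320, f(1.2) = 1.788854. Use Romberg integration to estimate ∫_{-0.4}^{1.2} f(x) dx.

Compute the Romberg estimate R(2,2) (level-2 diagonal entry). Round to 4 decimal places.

R(0,0) (trapezoid, 1 panel, h=1.6000): 2.443012
R(1,0) (trapezoid, 2 panels, h=0.8000): 2.460860
R(2,0) (trapezoid, 4 panels, h=0.4000): 2.465444
R(1,1) = 2.460860 + (2.460860 − 2.443012)/3 = 2.466809
R(2,1) = 2.465444 + (2.465444 − 2.460860)/3 = 2.466972
R(2,2) = 2.466972 + (2.466972 − 2.466809)/15 = 2.466983

2.4670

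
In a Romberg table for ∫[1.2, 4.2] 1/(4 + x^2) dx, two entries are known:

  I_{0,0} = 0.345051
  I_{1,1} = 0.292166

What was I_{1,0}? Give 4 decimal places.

0.3054

From I_{1,1} = (4·I_{1,0} − I_{0,0})/3, solve for I_{1,0}:
4·I_{1,0} = 3·0.292166 + 0.345051 = 1.221549
I_{1,0} = 0.305387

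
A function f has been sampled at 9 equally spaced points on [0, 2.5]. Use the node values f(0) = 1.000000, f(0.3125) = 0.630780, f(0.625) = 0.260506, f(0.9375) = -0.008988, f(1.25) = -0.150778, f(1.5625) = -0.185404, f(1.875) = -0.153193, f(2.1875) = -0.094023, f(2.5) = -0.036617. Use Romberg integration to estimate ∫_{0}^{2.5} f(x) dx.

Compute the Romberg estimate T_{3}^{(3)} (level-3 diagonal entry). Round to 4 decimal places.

T_{0}^{(0)} (trapezoid, 1 panel, h=2.5000): 1.204229
T_{1}^{(0)} (trapezoid, 2 panels, h=1.2500): 0.413642
T_{2}^{(0)} (trapezoid, 4 panels, h=0.6250): 0.273892
T_{3}^{(0)} (trapezoid, 8 panels, h=0.3125): 0.243935
T_{1}^{(1)} = 0.413642 + (0.413642 − 1.204229)/3 = 0.150113
T_{2}^{(1)} = 0.273892 + (0.273892 − 0.413642)/3 = 0.227309
T_{3}^{(1)} = 0.243935 + (0.243935 − 0.273892)/3 = 0.233949
T_{2}^{(2)} = 0.227309 + (0.227309 − 0.150113)/15 = 0.232455
T_{3}^{(2)} = 0.233949 + (0.233949 − 0.227309)/15 = 0.234392
T_{3}^{(3)} = 0.234392 + (0.234392 − 0.232455)/63 = 0.234423

0.2344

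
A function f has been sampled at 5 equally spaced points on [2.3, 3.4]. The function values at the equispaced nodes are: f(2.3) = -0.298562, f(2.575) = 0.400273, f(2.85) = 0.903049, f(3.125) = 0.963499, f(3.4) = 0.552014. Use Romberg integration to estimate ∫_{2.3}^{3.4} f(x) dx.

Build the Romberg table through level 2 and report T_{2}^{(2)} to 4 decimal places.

0.6875

T_{0}^{(0)} (trapezoid, 1 panel, h=1.1000): 0.139399
T_{1}^{(0)} (trapezoid, 2 panels, h=0.5500): 0.566376
T_{2}^{(0)} (trapezoid, 4 panels, h=0.2750): 0.658225
T_{1}^{(1)} = 0.566376 + (0.566376 − 0.139399)/3 = 0.708702
T_{2}^{(1)} = 0.658225 + (0.658225 − 0.566376)/3 = 0.688841
T_{2}^{(2)} = 0.688841 + (0.688841 − 0.708702)/15 = 0.687517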